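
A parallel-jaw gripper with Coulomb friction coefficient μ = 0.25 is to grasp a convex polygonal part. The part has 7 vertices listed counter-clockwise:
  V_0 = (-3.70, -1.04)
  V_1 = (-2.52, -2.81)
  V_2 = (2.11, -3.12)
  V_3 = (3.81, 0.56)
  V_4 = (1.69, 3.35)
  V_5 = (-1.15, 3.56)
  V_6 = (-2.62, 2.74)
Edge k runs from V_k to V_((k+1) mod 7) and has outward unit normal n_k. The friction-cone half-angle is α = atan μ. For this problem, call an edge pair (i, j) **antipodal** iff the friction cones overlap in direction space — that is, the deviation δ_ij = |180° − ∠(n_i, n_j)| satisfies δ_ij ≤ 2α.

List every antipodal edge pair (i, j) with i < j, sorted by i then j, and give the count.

count = 3; pairs: (0,3), (1,4), (2,6)

α = atan 0.25 = 14.04°;  2α = 28.07°
n_0 = (-0.8321, -0.5547)
n_1 = (-0.0668, -0.9978)
n_2 = (+0.9078, -0.4194)
n_3 = (+0.7962, +0.6050)
n_4 = (+0.0737, +0.9973)
n_5 = (-0.4872, +0.8733)
n_6 = (-0.9615, +0.2747)
  (0,1): δ = 127.52°  ·
  (0,2): δ = 58.48°  ·
  (0,3): δ = 3.54°  ✓
  (0,4): δ = 52.08°  ·
  (0,5): δ = 85.46°  ·
  (0,6): δ = 130.36°  ·
  (1,2): δ = 110.96°  ·
  (1,3): δ = 48.94°  ·
  (1,4): δ = 0.40°  ✓
  (1,5): δ = 32.98°  ·
  (1,6): δ = 77.89°  ·
  (2,3): δ = 117.98°  ·
  (2,4): δ = 69.43°  ·
  (2,5): δ = 36.05°  ·
  (2,6): δ = 8.85°  ✓
  (3,4): δ = 131.46°  ·
  (3,5): δ = 98.08°  ·
  (3,6): δ = 53.18°  ·
  (4,5): δ = 146.62°  ·
  (4,6): δ = 101.72°  ·
  (5,6): δ = 135.10°  ·
antipodal pairs: 3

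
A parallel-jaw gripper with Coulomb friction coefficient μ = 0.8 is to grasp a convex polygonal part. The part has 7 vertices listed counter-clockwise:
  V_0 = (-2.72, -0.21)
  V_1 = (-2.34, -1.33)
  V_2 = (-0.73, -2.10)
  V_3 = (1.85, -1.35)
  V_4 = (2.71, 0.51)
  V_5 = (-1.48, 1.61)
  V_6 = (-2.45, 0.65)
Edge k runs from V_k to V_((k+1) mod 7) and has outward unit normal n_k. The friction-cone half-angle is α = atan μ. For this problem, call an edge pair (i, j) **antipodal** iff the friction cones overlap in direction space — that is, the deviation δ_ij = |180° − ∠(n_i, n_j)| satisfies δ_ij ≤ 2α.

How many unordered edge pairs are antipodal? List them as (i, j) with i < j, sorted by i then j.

count = 9; pairs: (0,3), (0,4), (1,4), (1,5), (2,4), (2,5), (2,6), (3,5), (3,6)

α = atan 0.8 = 38.66°;  2α = 77.32°
n_0 = (-0.9470, -0.3213)
n_1 = (-0.4315, -0.9021)
n_2 = (+0.2791, -0.9602)
n_3 = (+0.9077, -0.4197)
n_4 = (+0.2539, +0.9672)
n_5 = (-0.7034, +0.7108)
n_6 = (-0.9541, +0.2995)
  (0,1): δ = 134.30°  ·
  (0,2): δ = 92.53°  ·
  (0,3): δ = 43.56°  ✓
  (0,4): δ = 56.55°  ✓
  (0,5): δ = 115.96°  ·
  (0,6): δ = 143.83°  ·
  (1,2): δ = 138.23°  ·
  (1,3): δ = 89.25°  ·
  (1,4): δ = 10.85°  ✓
  (1,5): δ = 70.26°  ✓
  (1,6): δ = 98.13°  ·
  (2,3): δ = 131.02°  ·
  (2,4): δ = 30.92°  ✓
  (2,5): δ = 28.49°  ✓
  (2,6): δ = 56.36°  ✓
  (3,4): δ = 79.90°  ·
  (3,5): δ = 20.48°  ✓
  (3,6): δ = 7.38°  ✓
  (4,5): δ = 120.59°  ·
  (4,6): δ = 92.72°  ·
  (5,6): δ = 152.13°  ·
antipodal pairs: 9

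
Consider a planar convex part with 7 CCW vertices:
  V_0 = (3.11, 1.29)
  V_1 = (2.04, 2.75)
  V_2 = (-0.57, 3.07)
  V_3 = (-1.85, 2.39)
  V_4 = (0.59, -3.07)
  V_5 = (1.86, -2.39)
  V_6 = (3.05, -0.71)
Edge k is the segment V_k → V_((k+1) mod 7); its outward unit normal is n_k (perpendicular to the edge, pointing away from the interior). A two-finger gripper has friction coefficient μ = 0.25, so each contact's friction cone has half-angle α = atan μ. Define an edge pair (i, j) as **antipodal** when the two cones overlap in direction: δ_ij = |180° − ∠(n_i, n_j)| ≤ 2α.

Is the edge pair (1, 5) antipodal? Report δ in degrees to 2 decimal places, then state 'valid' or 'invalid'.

δ = 61.68°, invalid

α = atan 0.25 = 14.04°;  2α = 28.07°
edge 1: e_1 = (-2.61, +0.32);  n_1 = (+0.1217, +0.9926)
edge 5: e_5 = (+1.19, +1.68);  n_5 = (+0.8160, -0.5780)
∠(n_1, n_5) = 118.32°
δ = |180° − 118.32°| = 61.68°
61.68° > 2α = 28.07°  →  invalid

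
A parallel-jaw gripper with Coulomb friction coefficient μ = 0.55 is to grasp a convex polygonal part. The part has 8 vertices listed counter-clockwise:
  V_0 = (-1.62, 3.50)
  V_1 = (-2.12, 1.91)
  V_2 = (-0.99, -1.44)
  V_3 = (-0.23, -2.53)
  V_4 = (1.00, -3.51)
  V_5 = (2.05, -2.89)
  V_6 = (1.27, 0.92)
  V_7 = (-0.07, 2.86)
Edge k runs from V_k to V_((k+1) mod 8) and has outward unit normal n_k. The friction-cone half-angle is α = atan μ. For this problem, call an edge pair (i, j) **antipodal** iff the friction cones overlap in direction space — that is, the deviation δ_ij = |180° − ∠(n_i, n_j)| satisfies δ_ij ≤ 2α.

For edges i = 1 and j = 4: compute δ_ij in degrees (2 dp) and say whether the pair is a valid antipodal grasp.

α = atan 0.55 = 28.81°;  2α = 57.62°
edge 1: e_1 = (+1.13, -3.35);  n_1 = (-0.9475, -0.3196)
edge 4: e_4 = (+1.05, +0.62);  n_4 = (+0.5085, -0.8611)
∠(n_1, n_4) = 101.92°
δ = |180° − 101.92°| = 78.08°
78.08° > 2α = 57.62°  →  invalid

δ = 78.08°, invalid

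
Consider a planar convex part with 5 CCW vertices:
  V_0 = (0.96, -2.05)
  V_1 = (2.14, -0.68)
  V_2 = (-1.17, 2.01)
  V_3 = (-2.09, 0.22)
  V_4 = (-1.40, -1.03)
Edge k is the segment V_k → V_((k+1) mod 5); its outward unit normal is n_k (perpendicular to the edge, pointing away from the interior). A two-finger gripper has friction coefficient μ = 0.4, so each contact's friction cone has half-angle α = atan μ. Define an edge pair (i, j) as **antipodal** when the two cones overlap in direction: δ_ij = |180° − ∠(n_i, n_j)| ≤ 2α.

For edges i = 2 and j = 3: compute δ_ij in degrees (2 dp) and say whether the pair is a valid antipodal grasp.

α = atan 0.4 = 21.80°;  2α = 43.60°
edge 2: e_2 = (-0.92, -1.79);  n_2 = (-0.8894, +0.4571)
edge 3: e_3 = (+0.69, -1.25);  n_3 = (-0.8755, -0.4833)
∠(n_2, n_3) = 56.10°
δ = |180° − 56.10°| = 123.90°
123.90° > 2α = 43.60°  →  invalid

δ = 123.90°, invalid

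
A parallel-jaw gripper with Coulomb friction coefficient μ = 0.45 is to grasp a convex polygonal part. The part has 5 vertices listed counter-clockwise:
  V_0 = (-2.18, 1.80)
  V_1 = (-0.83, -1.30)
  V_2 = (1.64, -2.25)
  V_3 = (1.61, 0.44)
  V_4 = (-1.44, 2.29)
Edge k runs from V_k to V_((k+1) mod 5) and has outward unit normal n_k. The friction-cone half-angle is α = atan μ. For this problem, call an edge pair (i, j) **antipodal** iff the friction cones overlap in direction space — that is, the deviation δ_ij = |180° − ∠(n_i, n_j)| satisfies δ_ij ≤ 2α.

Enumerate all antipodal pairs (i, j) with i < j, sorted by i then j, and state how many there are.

count = 3; pairs: (0,2), (0,3), (1,3)

α = atan 0.45 = 24.23°;  2α = 48.46°
n_0 = (-0.9168, -0.3993)
n_1 = (-0.3590, -0.9333)
n_2 = (+0.9999, +0.0112)
n_3 = (+0.5186, +0.8550)
n_4 = (-0.5521, +0.8338)
  (0,1): δ = 134.57°  ·
  (0,2): δ = 22.89°  ✓
  (0,3): δ = 35.23°  ✓
  (0,4): δ = 99.98°  ·
  (1,2): δ = 68.32°  ·
  (1,3): δ = 10.20°  ✓
  (1,4): δ = 54.55°  ·
  (2,3): δ = 121.88°  ·
  (2,4): δ = 57.13°  ·
  (3,4): δ = 115.25°  ·
antipodal pairs: 3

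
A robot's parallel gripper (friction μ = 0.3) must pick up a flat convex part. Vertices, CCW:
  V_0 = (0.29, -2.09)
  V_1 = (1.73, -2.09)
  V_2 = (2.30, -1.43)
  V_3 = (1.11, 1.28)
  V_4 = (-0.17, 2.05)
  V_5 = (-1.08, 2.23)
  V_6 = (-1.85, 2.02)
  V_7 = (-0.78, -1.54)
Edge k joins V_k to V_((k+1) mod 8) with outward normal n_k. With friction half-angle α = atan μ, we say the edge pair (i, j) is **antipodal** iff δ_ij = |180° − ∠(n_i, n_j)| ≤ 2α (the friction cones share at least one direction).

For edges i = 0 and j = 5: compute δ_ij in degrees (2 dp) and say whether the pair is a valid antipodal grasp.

δ = 15.26°, valid

α = atan 0.3 = 16.70°;  2α = 33.40°
edge 0: e_0 = (+1.44, +0.00);  n_0 = (+0.0000, -1.0000)
edge 5: e_5 = (-0.77, -0.21);  n_5 = (-0.2631, +0.9648)
∠(n_0, n_5) = 164.74°
δ = |180° − 164.74°| = 15.26°
15.26° ≤ 2α = 33.40°  →  valid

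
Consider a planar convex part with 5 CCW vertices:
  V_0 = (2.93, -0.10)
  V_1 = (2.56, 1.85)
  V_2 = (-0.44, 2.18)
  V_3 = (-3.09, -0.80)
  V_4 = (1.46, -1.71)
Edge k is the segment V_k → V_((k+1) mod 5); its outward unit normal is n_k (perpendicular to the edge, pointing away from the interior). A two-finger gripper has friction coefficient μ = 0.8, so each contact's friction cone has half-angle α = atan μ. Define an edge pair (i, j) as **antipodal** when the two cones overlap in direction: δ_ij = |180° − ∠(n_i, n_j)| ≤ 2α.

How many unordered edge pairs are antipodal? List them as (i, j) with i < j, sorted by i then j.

α = atan 0.8 = 38.66°;  2α = 77.32°
n_0 = (+0.9825, +0.1864)
n_1 = (+0.1093, +0.9940)
n_2 = (-0.7473, +0.6645)
n_3 = (-0.1961, -0.9806)
n_4 = (+0.7385, -0.6743)
  (0,1): δ = 107.02°  ·
  (0,2): δ = 52.39°  ✓
  (0,3): δ = 67.95°  ✓
  (0,4): δ = 126.86°  ·
  (1,2): δ = 125.37°  ·
  (1,3): δ = 5.03°  ✓
  (1,4): δ = 53.88°  ✓
  (2,3): δ = 59.66°  ✓
  (2,4): δ = 0.75°  ✓
  (3,4): δ = 121.09°  ·
antipodal pairs: 6

count = 6; pairs: (0,2), (0,3), (1,3), (1,4), (2,3), (2,4)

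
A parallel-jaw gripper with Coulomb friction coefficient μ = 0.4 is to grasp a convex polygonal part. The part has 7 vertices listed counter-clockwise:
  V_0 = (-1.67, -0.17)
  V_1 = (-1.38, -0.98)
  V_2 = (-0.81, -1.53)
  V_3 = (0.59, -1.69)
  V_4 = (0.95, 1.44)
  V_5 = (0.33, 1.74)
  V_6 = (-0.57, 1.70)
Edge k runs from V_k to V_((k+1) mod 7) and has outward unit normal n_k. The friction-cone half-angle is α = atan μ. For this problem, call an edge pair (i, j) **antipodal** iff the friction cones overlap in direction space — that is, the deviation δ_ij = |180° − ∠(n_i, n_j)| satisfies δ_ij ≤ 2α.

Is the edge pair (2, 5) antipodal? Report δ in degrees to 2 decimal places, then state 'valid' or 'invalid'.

δ = 9.06°, valid

α = atan 0.4 = 21.80°;  2α = 43.60°
edge 2: e_2 = (+1.40, -0.16);  n_2 = (-0.1135, -0.9935)
edge 5: e_5 = (-0.90, -0.04);  n_5 = (-0.0444, +0.9990)
∠(n_2, n_5) = 170.94°
δ = |180° − 170.94°| = 9.06°
9.06° ≤ 2α = 43.60°  →  valid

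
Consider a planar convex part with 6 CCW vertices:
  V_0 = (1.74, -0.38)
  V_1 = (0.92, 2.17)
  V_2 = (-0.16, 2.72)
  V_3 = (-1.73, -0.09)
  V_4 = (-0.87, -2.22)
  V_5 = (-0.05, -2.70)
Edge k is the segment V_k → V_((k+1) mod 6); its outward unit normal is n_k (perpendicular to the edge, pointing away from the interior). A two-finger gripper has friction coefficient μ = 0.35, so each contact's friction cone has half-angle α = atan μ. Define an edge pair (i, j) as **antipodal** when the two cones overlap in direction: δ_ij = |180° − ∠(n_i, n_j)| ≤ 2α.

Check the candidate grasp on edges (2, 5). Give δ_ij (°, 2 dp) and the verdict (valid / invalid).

δ = 8.46°, valid

α = atan 0.35 = 19.29°;  2α = 38.58°
edge 2: e_2 = (-1.57, -2.81);  n_2 = (-0.8730, +0.4878)
edge 5: e_5 = (+1.79, +2.32);  n_5 = (+0.7917, -0.6109)
∠(n_2, n_5) = 171.54°
δ = |180° − 171.54°| = 8.46°
8.46° ≤ 2α = 38.58°  →  valid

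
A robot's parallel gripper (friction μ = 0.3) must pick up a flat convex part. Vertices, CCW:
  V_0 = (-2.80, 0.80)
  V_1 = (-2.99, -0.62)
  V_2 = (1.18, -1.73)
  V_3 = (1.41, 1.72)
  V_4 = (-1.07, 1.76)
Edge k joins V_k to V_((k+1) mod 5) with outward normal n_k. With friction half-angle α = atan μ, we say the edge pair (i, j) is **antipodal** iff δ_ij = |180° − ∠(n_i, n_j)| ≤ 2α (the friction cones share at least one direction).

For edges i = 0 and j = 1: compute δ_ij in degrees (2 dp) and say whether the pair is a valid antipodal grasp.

α = atan 0.3 = 16.70°;  2α = 33.40°
edge 0: e_0 = (-0.19, -1.42);  n_0 = (-0.9912, +0.1326)
edge 1: e_1 = (+4.17, -1.11);  n_1 = (-0.2572, -0.9664)
∠(n_0, n_1) = 82.72°
δ = |180° − 82.72°| = 97.28°
97.28° > 2α = 33.40°  →  invalid

δ = 97.28°, invalid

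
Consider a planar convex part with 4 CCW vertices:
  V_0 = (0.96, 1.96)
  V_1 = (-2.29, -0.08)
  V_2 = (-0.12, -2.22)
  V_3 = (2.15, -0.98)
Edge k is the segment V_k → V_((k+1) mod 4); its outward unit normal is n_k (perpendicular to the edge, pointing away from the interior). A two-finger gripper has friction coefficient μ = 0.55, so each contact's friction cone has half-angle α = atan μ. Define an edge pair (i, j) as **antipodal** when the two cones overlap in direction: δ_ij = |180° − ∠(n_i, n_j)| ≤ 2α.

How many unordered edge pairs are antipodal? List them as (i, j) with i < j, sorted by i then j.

count = 2; pairs: (0,2), (1,3)

α = atan 0.55 = 28.81°;  2α = 57.62°
n_0 = (-0.5316, +0.8470)
n_1 = (-0.7022, -0.7120)
n_2 = (+0.4794, -0.8776)
n_3 = (+0.9269, +0.3752)
  (0,1): δ = 76.72°  ·
  (0,2): δ = 3.47°  ✓
  (0,3): δ = 79.92°  ·
  (1,2): δ = 106.75°  ·
  (1,3): δ = 23.36°  ✓
  (2,3): δ = 96.61°  ·
antipodal pairs: 2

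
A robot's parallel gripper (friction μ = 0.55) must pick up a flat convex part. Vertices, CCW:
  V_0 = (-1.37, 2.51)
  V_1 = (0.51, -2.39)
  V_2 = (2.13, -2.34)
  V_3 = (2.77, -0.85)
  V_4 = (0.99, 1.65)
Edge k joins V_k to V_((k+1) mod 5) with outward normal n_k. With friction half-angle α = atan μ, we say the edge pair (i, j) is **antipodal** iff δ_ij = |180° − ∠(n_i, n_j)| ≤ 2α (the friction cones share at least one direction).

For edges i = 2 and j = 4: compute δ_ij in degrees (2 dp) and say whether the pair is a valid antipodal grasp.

δ = 86.78°, invalid

α = atan 0.55 = 28.81°;  2α = 57.62°
edge 2: e_2 = (+0.64, +1.49);  n_2 = (+0.9188, -0.3947)
edge 4: e_4 = (-2.36, +0.86);  n_4 = (+0.3424, +0.9396)
∠(n_2, n_4) = 93.22°
δ = |180° − 93.22°| = 86.78°
86.78° > 2α = 57.62°  →  invalid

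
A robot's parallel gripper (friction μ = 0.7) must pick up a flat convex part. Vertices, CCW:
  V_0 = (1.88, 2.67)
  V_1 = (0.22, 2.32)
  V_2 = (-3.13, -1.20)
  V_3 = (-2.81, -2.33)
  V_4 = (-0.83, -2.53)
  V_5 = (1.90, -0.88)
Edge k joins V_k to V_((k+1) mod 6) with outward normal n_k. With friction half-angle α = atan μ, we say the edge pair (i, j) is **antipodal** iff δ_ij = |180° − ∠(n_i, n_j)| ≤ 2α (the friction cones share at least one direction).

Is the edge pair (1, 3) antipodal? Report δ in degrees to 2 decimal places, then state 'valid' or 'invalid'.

α = atan 0.7 = 34.99°;  2α = 69.98°
edge 1: e_1 = (-3.35, -3.52);  n_1 = (-0.7244, +0.6894)
edge 3: e_3 = (+1.98, -0.20);  n_3 = (-0.1005, -0.9949)
∠(n_1, n_3) = 127.81°
δ = |180° − 127.81°| = 52.19°
52.19° ≤ 2α = 69.98°  →  valid

δ = 52.19°, valid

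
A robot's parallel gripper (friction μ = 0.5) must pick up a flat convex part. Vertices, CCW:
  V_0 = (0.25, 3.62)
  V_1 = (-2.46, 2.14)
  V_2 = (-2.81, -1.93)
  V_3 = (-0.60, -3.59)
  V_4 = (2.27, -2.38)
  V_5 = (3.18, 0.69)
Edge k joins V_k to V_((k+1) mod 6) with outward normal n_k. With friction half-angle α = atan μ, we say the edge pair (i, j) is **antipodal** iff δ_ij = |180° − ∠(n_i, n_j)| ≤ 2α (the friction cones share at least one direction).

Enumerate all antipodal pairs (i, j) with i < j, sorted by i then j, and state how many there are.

α = atan 0.5 = 26.57°;  2α = 53.13°
n_0 = (-0.4793, +0.8776)
n_1 = (-0.9963, +0.0857)
n_2 = (-0.6006, -0.7996)
n_3 = (+0.3885, -0.9215)
n_4 = (+0.9588, -0.2842)
n_5 = (+0.7071, +0.7071)
  (0,1): δ = 123.56°  ·
  (0,2): δ = 65.55°  ·
  (0,3): δ = 5.78°  ✓
  (0,4): δ = 44.85°  ✓
  (0,5): δ = 106.36°  ·
  (1,2): δ = 122.00°  ·
  (1,3): δ = 62.22°  ·
  (1,4): δ = 11.60°  ✓
  (1,5): δ = 49.92°  ✓
  (2,3): δ = 120.23°  ·
  (2,4): δ = 69.60°  ·
  (2,5): δ = 8.09°  ✓
  (3,4): δ = 129.37°  ·
  (3,5): δ = 67.86°  ·
  (4,5): δ = 118.49°  ·
antipodal pairs: 5

count = 5; pairs: (0,3), (0,4), (1,4), (1,5), (2,5)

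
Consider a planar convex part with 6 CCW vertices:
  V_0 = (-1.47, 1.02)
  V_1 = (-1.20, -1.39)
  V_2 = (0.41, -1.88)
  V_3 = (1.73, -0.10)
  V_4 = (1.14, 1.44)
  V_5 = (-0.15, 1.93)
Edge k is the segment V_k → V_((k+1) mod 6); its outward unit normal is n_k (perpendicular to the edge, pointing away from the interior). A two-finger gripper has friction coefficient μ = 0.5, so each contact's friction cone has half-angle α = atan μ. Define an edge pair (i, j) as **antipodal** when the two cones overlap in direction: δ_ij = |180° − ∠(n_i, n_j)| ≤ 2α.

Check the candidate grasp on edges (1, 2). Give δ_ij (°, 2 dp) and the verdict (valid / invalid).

α = atan 0.5 = 26.57°;  2α = 53.13°
edge 1: e_1 = (+1.61, -0.49);  n_1 = (-0.2912, -0.9567)
edge 2: e_2 = (+1.32, +1.78);  n_2 = (+0.8032, -0.5957)
∠(n_1, n_2) = 70.37°
δ = |180° − 70.37°| = 109.63°
109.63° > 2α = 53.13°  →  invalid

δ = 109.63°, invalid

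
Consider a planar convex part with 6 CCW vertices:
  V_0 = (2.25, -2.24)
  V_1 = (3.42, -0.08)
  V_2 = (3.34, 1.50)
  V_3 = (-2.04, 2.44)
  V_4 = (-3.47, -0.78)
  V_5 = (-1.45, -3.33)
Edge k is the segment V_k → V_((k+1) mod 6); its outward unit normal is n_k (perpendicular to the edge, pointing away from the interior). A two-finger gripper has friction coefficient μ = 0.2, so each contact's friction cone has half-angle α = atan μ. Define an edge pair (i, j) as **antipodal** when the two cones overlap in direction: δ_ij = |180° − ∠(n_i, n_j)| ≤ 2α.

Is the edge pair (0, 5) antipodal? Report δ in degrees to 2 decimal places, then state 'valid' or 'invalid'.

δ = 134.86°, invalid

α = atan 0.2 = 11.31°;  2α = 22.62°
edge 0: e_0 = (+1.17, +2.16);  n_0 = (+0.8793, -0.4763)
edge 5: e_5 = (+3.70, +1.09);  n_5 = (+0.2826, -0.9592)
∠(n_0, n_5) = 45.14°
δ = |180° − 45.14°| = 134.86°
134.86° > 2α = 22.62°  →  invalid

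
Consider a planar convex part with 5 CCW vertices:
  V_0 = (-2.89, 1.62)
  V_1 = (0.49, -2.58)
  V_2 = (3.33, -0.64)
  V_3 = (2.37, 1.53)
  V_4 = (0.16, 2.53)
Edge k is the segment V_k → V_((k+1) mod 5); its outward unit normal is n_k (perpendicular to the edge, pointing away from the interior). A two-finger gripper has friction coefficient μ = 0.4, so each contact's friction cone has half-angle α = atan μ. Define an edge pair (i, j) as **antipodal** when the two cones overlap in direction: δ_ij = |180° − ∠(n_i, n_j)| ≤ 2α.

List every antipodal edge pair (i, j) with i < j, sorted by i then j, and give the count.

count = 3; pairs: (0,2), (0,3), (1,4)

α = atan 0.4 = 21.80°;  2α = 43.60°
n_0 = (-0.7791, -0.6270)
n_1 = (+0.5641, -0.8257)
n_2 = (+0.9145, +0.4046)
n_3 = (+0.4122, +0.9111)
n_4 = (-0.2859, +0.9583)
  (0,1): δ = 94.49°  ·
  (0,2): δ = 14.96°  ✓
  (0,3): δ = 26.83°  ✓
  (0,4): δ = 67.79°  ·
  (1,2): δ = 100.47°  ·
  (1,3): δ = 58.68°  ·
  (1,4): δ = 17.72°  ✓
  (2,3): δ = 138.21°  ·
  (2,4): δ = 97.25°  ·
  (3,4): δ = 139.04°  ·
antipodal pairs: 3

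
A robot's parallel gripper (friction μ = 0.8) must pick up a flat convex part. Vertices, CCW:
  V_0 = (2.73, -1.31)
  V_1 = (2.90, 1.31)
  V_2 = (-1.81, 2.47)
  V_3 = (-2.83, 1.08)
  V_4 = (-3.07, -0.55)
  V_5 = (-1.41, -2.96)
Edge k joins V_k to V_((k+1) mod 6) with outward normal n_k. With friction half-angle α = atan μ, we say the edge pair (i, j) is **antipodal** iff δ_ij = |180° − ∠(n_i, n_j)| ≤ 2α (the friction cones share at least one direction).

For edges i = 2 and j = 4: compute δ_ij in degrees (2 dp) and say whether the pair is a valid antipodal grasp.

α = atan 0.8 = 38.66°;  2α = 77.32°
edge 2: e_2 = (-1.02, -1.39);  n_2 = (-0.8062, +0.5916)
edge 4: e_4 = (+1.66, -2.41);  n_4 = (-0.8235, -0.5673)
∠(n_2, n_4) = 70.83°
δ = |180° − 70.83°| = 109.17°
109.17° > 2α = 77.32°  →  invalid

δ = 109.17°, invalid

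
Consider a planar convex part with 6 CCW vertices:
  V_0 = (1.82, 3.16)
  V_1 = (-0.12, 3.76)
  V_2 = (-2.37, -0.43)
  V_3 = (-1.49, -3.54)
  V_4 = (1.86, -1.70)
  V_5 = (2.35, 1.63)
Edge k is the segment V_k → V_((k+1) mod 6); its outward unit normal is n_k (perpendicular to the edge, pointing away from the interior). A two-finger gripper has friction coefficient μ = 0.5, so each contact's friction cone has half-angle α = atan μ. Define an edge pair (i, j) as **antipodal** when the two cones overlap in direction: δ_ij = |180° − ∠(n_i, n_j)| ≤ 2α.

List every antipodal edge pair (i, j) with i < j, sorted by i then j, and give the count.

count = 6; pairs: (0,3), (1,3), (1,4), (1,5), (2,4), (2,5)

α = atan 0.5 = 26.57°;  2α = 53.13°
n_0 = (+0.2955, +0.9554)
n_1 = (-0.8810, +0.4731)
n_2 = (-0.9622, -0.2723)
n_3 = (+0.4814, -0.8765)
n_4 = (+0.9893, -0.1456)
n_5 = (+0.9449, +0.3273)
  (0,1): δ = 101.05°  ·
  (0,2): δ = 57.01°  ·
  (0,3): δ = 45.96°  ✓
  (0,4): δ = 98.81°  ·
  (0,5): δ = 126.29°  ·
  (1,2): δ = 135.97°  ·
  (1,3): δ = 32.99°  ✓
  (1,4): δ = 19.86°  ✓
  (1,5): δ = 47.34°  ✓
  (2,3): δ = 77.02°  ·
  (2,4): δ = 24.17°  ✓
  (2,5): δ = 3.31°  ✓
  (3,4): δ = 127.15°  ·
  (3,5): δ = 99.67°  ·
  (4,5): δ = 152.52°  ·
antipodal pairs: 6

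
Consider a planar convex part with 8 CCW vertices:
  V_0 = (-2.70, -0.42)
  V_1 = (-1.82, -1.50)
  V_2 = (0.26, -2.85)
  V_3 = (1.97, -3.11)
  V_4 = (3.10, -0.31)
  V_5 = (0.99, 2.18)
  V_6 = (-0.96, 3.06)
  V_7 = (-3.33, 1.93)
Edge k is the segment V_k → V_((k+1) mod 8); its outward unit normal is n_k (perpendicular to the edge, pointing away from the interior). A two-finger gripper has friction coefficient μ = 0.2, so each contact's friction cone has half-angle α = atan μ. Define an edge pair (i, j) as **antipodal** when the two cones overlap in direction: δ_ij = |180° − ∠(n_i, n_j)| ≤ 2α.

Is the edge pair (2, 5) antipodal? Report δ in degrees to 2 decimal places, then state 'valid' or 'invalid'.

δ = 15.64°, valid

α = atan 0.2 = 11.31°;  2α = 22.62°
edge 2: e_2 = (+1.71, -0.26);  n_2 = (-0.1503, -0.9886)
edge 5: e_5 = (-1.95, +0.88);  n_5 = (+0.4113, +0.9115)
∠(n_2, n_5) = 164.36°
δ = |180° − 164.36°| = 15.64°
15.64° ≤ 2α = 22.62°  →  valid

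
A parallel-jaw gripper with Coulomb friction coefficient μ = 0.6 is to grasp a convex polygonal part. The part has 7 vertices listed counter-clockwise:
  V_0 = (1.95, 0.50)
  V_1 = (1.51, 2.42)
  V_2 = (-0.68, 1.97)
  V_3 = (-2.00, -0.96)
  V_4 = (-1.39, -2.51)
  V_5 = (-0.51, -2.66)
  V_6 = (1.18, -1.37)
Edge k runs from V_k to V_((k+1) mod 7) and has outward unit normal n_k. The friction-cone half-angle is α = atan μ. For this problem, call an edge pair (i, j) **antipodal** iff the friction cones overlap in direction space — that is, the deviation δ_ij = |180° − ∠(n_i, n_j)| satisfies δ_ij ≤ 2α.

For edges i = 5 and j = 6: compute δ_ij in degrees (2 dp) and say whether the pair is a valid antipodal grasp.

δ = 149.74°, invalid

α = atan 0.6 = 30.96°;  2α = 61.93°
edge 5: e_5 = (+1.69, +1.29);  n_5 = (+0.6068, -0.7949)
edge 6: e_6 = (+0.77, +1.87);  n_6 = (+0.9247, -0.3807)
∠(n_5, n_6) = 30.26°
δ = |180° − 30.26°| = 149.74°
149.74° > 2α = 61.93°  →  invalid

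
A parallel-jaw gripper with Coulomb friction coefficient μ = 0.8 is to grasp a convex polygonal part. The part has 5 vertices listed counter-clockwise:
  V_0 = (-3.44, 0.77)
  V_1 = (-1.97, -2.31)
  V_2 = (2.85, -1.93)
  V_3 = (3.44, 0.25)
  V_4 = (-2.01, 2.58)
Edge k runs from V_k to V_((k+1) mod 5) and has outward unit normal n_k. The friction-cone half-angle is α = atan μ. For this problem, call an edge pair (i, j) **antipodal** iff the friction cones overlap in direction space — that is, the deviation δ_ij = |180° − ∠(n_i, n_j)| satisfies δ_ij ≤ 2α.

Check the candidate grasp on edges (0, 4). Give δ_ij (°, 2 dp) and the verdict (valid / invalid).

δ = 116.18°, invalid

α = atan 0.8 = 38.66°;  2α = 77.32°
edge 0: e_0 = (+1.47, -3.08);  n_0 = (-0.9025, -0.4307)
edge 4: e_4 = (-1.43, -1.81);  n_4 = (-0.7847, +0.6199)
∠(n_0, n_4) = 63.82°
δ = |180° − 63.82°| = 116.18°
116.18° > 2α = 77.32°  →  invalid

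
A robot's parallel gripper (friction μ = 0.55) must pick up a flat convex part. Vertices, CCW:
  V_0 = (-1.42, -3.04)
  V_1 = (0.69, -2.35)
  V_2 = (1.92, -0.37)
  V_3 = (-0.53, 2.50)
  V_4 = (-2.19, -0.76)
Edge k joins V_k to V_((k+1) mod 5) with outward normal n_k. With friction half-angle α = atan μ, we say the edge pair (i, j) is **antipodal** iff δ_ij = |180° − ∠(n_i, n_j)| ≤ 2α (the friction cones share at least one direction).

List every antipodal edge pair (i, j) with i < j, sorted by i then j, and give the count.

count = 4; pairs: (0,3), (1,3), (1,4), (2,4)

α = atan 0.55 = 28.81°;  2α = 57.62°
n_0 = (+0.3108, -0.9505)
n_1 = (+0.8494, -0.5277)
n_2 = (+0.7606, +0.6493)
n_3 = (-0.8911, +0.4538)
n_4 = (-0.9474, -0.3200)
  (0,1): δ = 139.96°  ·
  (0,2): δ = 67.62°  ·
  (0,3): δ = 44.91°  ✓
  (0,4): δ = 90.55°  ·
  (1,2): δ = 107.66°  ·
  (1,3): δ = 4.86°  ✓
  (1,4): δ = 50.51°  ✓
  (2,3): δ = 67.47°  ·
  (2,4): δ = 21.83°  ✓
  (3,4): δ = 134.35°  ·
antipodal pairs: 4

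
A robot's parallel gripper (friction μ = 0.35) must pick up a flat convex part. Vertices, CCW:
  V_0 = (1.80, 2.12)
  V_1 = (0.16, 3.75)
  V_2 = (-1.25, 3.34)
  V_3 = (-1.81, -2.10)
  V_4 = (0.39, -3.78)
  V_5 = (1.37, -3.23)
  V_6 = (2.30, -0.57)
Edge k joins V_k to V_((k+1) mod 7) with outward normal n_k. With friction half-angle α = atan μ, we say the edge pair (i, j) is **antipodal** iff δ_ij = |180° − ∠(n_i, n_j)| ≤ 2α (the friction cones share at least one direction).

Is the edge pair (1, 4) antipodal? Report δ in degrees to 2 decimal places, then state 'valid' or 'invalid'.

α = atan 0.35 = 19.29°;  2α = 38.58°
edge 1: e_1 = (-1.41, -0.41);  n_1 = (-0.2792, +0.9602)
edge 4: e_4 = (+0.98, +0.55);  n_4 = (+0.4894, -0.8721)
∠(n_1, n_4) = 166.91°
δ = |180° − 166.91°| = 13.09°
13.09° ≤ 2α = 38.58°  →  valid

δ = 13.09°, valid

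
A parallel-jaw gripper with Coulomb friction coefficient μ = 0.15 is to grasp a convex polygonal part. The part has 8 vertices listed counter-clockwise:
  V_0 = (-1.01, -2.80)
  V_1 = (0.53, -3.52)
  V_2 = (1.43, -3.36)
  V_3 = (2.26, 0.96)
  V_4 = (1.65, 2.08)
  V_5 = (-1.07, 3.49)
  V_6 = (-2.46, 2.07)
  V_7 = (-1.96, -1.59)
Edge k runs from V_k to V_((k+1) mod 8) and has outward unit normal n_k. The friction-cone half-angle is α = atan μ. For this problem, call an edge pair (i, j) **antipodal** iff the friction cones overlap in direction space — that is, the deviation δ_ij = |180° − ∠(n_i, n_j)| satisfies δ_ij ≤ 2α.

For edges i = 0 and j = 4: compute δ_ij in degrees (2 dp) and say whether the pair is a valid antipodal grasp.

α = atan 0.15 = 8.53°;  2α = 17.06°
edge 0: e_0 = (+1.54, -0.72);  n_0 = (-0.4235, -0.9059)
edge 4: e_4 = (-2.72, +1.41);  n_4 = (+0.4602, +0.8878)
∠(n_0, n_4) = 177.66°
δ = |180° − 177.66°| = 2.34°
2.34° ≤ 2α = 17.06°  →  valid

δ = 2.34°, valid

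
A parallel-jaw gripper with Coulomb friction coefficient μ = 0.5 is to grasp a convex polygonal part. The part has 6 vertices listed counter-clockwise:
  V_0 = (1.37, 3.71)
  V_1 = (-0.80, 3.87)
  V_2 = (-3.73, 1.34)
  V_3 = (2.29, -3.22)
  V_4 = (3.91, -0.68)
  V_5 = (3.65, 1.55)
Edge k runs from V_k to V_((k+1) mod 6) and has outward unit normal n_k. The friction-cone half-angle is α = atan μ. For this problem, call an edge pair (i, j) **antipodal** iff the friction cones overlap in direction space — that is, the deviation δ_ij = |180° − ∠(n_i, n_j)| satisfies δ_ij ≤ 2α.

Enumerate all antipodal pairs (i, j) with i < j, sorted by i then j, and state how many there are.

count = 4; pairs: (0,2), (1,3), (2,4), (2,5)

α = atan 0.5 = 26.57°;  2α = 53.13°
n_0 = (+0.0735, +0.9973)
n_1 = (-0.6536, +0.7569)
n_2 = (-0.6038, -0.7971)
n_3 = (+0.8431, -0.5377)
n_4 = (+0.9933, +0.1158)
n_5 = (+0.6877, +0.7260)
  (0,1): δ = 134.97°  ·
  (0,2): δ = 32.93°  ✓
  (0,3): δ = 61.69°  ·
  (0,4): δ = 100.87°  ·
  (0,5): δ = 140.77°  ·
  (1,2): δ = 77.95°  ·
  (1,3): δ = 16.66°  ✓
  (1,4): δ = 55.84°  ·
  (1,5): δ = 95.74°  ·
  (2,3): δ = 85.39°  ·
  (2,4): δ = 46.21°  ✓
  (2,5): δ = 6.31°  ✓
  (3,4): δ = 140.82°  ·
  (3,5): δ = 100.92°  ·
  (4,5): δ = 140.10°  ·
antipodal pairs: 4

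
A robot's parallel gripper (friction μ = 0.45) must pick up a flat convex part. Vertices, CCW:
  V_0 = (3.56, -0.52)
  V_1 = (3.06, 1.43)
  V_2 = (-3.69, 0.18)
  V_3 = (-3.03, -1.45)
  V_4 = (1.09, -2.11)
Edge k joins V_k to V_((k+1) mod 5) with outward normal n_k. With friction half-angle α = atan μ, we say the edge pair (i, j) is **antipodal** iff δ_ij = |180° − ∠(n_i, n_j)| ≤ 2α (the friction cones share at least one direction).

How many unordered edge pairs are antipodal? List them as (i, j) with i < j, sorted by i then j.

α = atan 0.45 = 24.23°;  2α = 48.46°
n_0 = (+0.9687, +0.2484)
n_1 = (-0.1821, +0.9833)
n_2 = (-0.9269, -0.3753)
n_3 = (-0.1582, -0.9874)
n_4 = (+0.5413, -0.8408)
  (0,1): δ = 93.89°  ·
  (0,2): δ = 7.66°  ✓
  (0,3): δ = 66.52°  ·
  (0,4): δ = 108.39°  ·
  (1,2): δ = 78.45°  ·
  (1,3): δ = 19.59°  ✓
  (1,4): δ = 22.28°  ✓
  (2,3): δ = 121.14°  ·
  (2,4): δ = 79.27°  ·
  (3,4): δ = 138.13°  ·
antipodal pairs: 3

count = 3; pairs: (0,2), (1,3), (1,4)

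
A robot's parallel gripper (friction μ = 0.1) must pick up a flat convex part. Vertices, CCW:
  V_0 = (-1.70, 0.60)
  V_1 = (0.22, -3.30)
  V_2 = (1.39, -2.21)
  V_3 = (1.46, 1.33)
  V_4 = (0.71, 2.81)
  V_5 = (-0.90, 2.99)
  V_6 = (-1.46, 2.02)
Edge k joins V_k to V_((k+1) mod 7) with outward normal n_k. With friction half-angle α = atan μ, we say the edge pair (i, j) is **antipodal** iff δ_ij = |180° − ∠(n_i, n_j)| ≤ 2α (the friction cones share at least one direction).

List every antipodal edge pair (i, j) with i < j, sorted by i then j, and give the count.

α = atan 0.1 = 5.71°;  2α = 11.42°
n_0 = (-0.8972, -0.4417)
n_1 = (+0.6816, -0.7317)
n_2 = (+0.9998, -0.0198)
n_3 = (+0.8920, +0.4520)
n_4 = (+0.1111, +0.9938)
n_5 = (-0.8660, +0.5000)
n_6 = (-0.9860, +0.1667)
  (0,1): δ = 73.24°  ·
  (0,2): δ = 27.34°  ·
  (0,3): δ = 0.66°  ✓
  (0,4): δ = 57.41°  ·
  (0,5): δ = 123.79°  ·
  (0,6): δ = 144.20°  ·
  (1,2): δ = 134.11°  ·
  (1,3): δ = 106.10°  ·
  (1,4): δ = 49.35°  ·
  (1,5): δ = 17.03°  ·
  (1,6): δ = 37.43°  ·
  (2,3): δ = 151.99°  ·
  (2,4): δ = 95.25°  ·
  (2,5): δ = 28.87°  ·
  (2,6): δ = 8.46°  ✓
  (3,4): δ = 123.25°  ·
  (3,5): δ = 56.87°  ·
  (3,6): δ = 36.47°  ·
  (4,5): δ = 113.62°  ·
  (4,6): δ = 93.21°  ·
  (5,6): δ = 159.59°  ·
antipodal pairs: 2

count = 2; pairs: (0,3), (2,6)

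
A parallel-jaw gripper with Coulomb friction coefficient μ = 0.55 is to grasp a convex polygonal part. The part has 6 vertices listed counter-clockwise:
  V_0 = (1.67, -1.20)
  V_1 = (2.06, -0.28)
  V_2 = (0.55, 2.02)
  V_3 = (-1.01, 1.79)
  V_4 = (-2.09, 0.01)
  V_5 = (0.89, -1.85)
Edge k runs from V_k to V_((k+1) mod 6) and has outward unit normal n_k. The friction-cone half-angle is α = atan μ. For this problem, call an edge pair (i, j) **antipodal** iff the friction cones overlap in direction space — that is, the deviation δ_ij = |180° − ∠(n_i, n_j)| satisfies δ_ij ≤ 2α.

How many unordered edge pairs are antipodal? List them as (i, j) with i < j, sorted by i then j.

α = atan 0.55 = 28.81°;  2α = 57.62°
n_0 = (+0.9207, -0.3903)
n_1 = (+0.8359, +0.5488)
n_2 = (-0.1459, +0.9893)
n_3 = (-0.8549, +0.5187)
n_4 = (-0.5295, -0.8483)
n_5 = (+0.6402, -0.7682)
  (0,1): δ = 123.74°  ·
  (0,2): δ = 58.64°  ·
  (0,3): δ = 8.27°  ✓
  (0,4): δ = 81.00°  ·
  (0,5): δ = 152.78°  ·
  (1,2): δ = 114.90°  ·
  (1,3): δ = 64.53°  ·
  (1,4): δ = 24.74°  ✓
  (1,5): δ = 96.52°  ·
  (2,3): δ = 129.63°  ·
  (2,4): δ = 40.36°  ✓
  (2,5): δ = 31.42°  ✓
  (3,4): δ = 90.72°  ·
  (3,5): δ = 18.95°  ✓
  (4,5): δ = 108.22°  ·
antipodal pairs: 5

count = 5; pairs: (0,3), (1,4), (2,4), (2,5), (3,5)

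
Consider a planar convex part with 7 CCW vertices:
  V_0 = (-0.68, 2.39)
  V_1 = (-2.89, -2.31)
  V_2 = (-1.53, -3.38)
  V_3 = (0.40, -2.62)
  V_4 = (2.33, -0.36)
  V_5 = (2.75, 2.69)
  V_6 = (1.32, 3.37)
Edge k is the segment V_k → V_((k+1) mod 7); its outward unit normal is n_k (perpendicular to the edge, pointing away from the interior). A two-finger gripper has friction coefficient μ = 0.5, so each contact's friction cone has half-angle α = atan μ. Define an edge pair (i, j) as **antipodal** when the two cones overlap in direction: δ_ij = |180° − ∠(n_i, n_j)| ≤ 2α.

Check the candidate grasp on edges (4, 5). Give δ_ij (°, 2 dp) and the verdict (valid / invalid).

α = atan 0.5 = 26.57°;  2α = 53.13°
edge 4: e_4 = (+0.42, +3.05);  n_4 = (+0.9907, -0.1364)
edge 5: e_5 = (-1.43, +0.68);  n_5 = (+0.4294, +0.9031)
∠(n_4, n_5) = 72.41°
δ = |180° − 72.41°| = 107.59°
107.59° > 2α = 53.13°  →  invalid

δ = 107.59°, invalid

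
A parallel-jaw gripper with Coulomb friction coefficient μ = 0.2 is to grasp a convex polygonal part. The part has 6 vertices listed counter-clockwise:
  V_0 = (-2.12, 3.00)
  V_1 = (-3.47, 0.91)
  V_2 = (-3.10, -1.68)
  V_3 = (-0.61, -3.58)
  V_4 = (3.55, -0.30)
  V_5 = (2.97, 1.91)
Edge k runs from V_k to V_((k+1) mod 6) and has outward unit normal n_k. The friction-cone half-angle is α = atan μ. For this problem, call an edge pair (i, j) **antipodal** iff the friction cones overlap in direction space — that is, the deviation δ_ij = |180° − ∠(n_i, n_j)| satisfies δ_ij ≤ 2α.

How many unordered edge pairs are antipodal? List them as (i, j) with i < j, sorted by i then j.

count = 2; pairs: (0,3), (1,4)

α = atan 0.2 = 11.31°;  2α = 22.62°
n_0 = (-0.8400, +0.5426)
n_1 = (-0.9899, -0.1414)
n_2 = (-0.6066, -0.7950)
n_3 = (+0.6192, -0.7853)
n_4 = (+0.9672, +0.2538)
n_5 = (+0.2094, +0.9778)
  (0,1): δ = 139.01°  ·
  (0,2): δ = 94.49°  ·
  (0,3): δ = 18.89°  ✓
  (0,4): δ = 47.57°  ·
  (0,5): δ = 110.77°  ·
  (1,2): δ = 135.48°  ·
  (1,3): δ = 59.88°  ·
  (1,4): δ = 6.58°  ✓
  (1,5): δ = 69.78°  ·
  (2,3): δ = 104.40°  ·
  (2,4): δ = 37.95°  ·
  (2,5): δ = 25.26°  ·
  (3,4): δ = 113.55°  ·
  (3,5): δ = 50.34°  ·
  (4,5): δ = 116.79°  ·
antipodal pairs: 2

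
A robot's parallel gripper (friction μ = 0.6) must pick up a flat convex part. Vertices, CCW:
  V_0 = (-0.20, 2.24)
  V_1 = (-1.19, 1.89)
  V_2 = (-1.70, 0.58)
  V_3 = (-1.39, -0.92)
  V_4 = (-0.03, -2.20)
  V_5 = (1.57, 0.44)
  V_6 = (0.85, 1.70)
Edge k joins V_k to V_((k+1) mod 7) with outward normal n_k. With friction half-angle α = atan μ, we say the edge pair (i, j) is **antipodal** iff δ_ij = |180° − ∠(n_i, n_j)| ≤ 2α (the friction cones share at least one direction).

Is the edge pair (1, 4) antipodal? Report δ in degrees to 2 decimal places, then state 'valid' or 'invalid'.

α = atan 0.6 = 30.96°;  2α = 61.93°
edge 1: e_1 = (-0.51, -1.31);  n_1 = (-0.9319, +0.3628)
edge 4: e_4 = (+1.60, +2.64);  n_4 = (+0.8552, -0.5183)
∠(n_1, n_4) = 170.05°
δ = |180° − 170.05°| = 9.95°
9.95° ≤ 2α = 61.93°  →  valid

δ = 9.95°, valid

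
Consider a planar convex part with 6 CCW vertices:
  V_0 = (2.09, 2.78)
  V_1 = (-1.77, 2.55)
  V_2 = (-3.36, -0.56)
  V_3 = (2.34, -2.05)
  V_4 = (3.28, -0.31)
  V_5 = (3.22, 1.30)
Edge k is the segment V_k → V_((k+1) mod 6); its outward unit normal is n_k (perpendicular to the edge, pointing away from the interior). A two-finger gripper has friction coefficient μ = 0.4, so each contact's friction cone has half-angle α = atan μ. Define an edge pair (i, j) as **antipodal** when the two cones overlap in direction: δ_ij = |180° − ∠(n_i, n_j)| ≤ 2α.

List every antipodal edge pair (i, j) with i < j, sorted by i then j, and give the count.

α = atan 0.4 = 21.80°;  2α = 43.60°
n_0 = (-0.0595, +0.9982)
n_1 = (-0.8904, +0.4552)
n_2 = (-0.2529, -0.9675)
n_3 = (+0.8798, -0.4753)
n_4 = (+0.9993, +0.0372)
n_5 = (+0.7948, +0.6069)
  (0,1): δ = 120.49°  ·
  (0,2): δ = 18.06°  ✓
  (0,3): δ = 58.21°  ·
  (0,4): δ = 88.72°  ·
  (0,5): δ = 123.95°  ·
  (1,2): δ = 77.57°  ·
  (1,3): δ = 1.30°  ✓
  (1,4): δ = 29.21°  ✓
  (1,5): δ = 64.44°  ·
  (2,3): δ = 103.73°  ·
  (2,4): δ = 73.22°  ·
  (2,5): δ = 37.99°  ✓
  (3,4): δ = 149.49°  ·
  (3,5): δ = 114.26°  ·
  (4,5): δ = 144.77°  ·
antipodal pairs: 4

count = 4; pairs: (0,2), (1,3), (1,4), (2,5)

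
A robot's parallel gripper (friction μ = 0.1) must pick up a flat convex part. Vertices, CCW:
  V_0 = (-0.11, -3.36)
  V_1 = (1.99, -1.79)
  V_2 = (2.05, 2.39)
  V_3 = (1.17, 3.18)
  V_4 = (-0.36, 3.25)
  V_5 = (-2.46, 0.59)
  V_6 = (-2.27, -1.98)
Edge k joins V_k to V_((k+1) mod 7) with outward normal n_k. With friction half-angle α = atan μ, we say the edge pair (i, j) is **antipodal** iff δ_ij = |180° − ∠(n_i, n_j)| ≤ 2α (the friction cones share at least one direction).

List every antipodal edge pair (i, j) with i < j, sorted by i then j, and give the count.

α = atan 0.1 = 5.71°;  2α = 11.42°
n_0 = (+0.5988, -0.8009)
n_1 = (+0.9999, -0.0144)
n_2 = (+0.6680, +0.7441)
n_3 = (+0.0457, +0.9990)
n_4 = (-0.7849, +0.6196)
n_5 = (-0.9973, -0.0737)
n_6 = (-0.5384, -0.8427)
  (0,1): δ = 127.60°  ·
  (0,2): δ = 78.70°  ·
  (0,3): δ = 39.40°  ·
  (0,4): δ = 14.93°  ·
  (0,5): δ = 57.45°  ·
  (0,6): δ = 110.64°  ·
  (1,2): δ = 131.09°  ·
  (1,3): δ = 91.80°  ·
  (1,4): δ = 37.47°  ·
  (1,5): δ = 5.05°  ✓
  (1,6): δ = 58.25°  ·
  (2,3): δ = 140.70°  ·
  (2,4): δ = 86.37°  ·
  (2,5): δ = 43.86°  ·
  (2,6): δ = 9.34°  ✓
  (3,4): δ = 125.67°  ·
  (3,5): δ = 83.15°  ·
  (3,6): δ = 29.95°  ·
  (4,5): δ = 137.48°  ·
  (4,6): δ = 84.28°  ·
  (5,6): δ = 126.80°  ·
antipodal pairs: 2

count = 2; pairs: (1,5), (2,6)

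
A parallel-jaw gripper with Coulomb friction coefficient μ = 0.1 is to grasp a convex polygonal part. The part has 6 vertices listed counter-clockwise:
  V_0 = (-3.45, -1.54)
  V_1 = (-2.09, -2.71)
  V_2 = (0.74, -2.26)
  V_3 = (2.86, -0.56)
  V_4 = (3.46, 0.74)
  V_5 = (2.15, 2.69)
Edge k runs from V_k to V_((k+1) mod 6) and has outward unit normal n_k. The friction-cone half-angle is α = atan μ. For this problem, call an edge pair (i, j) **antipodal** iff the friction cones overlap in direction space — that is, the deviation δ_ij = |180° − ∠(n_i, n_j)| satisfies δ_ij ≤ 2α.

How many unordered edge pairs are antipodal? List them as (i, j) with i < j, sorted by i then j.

α = atan 0.1 = 5.71°;  2α = 11.42°
n_0 = (-0.6522, -0.7581)
n_1 = (+0.1570, -0.9876)
n_2 = (+0.6256, -0.7802)
n_3 = (+0.9080, -0.4191)
n_4 = (+0.8301, +0.5576)
n_5 = (-0.6027, +0.7979)
  (0,1): δ = 130.26°  ·
  (0,2): δ = 100.57°  ·
  (0,3): δ = 74.07°  ·
  (0,4): δ = 15.40°  ·
  (0,5): δ = 77.77°  ·
  (1,2): δ = 150.31°  ·
  (1,3): δ = 123.81°  ·
  (1,4): δ = 65.14°  ·
  (1,5): δ = 28.03°  ·
  (2,3): δ = 153.50°  ·
  (2,4): δ = 94.83°  ·
  (2,5): δ = 1.66°  ✓
  (3,4): δ = 121.33°  ·
  (3,5): δ = 28.16°  ·
  (4,5): δ = 86.83°  ·
antipodal pairs: 1

count = 1; pairs: (2,5)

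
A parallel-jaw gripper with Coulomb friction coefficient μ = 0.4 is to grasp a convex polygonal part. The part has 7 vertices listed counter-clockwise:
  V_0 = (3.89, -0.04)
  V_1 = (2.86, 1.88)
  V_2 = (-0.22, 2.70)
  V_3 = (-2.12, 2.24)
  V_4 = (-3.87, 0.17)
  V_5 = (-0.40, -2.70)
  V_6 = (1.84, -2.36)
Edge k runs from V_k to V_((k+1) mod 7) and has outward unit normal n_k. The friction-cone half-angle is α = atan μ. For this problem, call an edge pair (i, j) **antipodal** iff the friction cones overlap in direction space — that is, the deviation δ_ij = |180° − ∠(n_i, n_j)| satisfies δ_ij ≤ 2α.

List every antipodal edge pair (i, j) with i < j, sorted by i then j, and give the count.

count = 7; pairs: (0,4), (1,4), (1,5), (2,5), (2,6), (3,5), (3,6)

α = atan 0.4 = 21.80°;  2α = 43.60°
n_0 = (+0.8812, +0.4727)
n_1 = (+0.2573, +0.9663)
n_2 = (-0.2353, +0.9719)
n_3 = (-0.7637, +0.6456)
n_4 = (-0.6373, -0.7706)
n_5 = (+0.1501, -0.9887)
n_6 = (+0.7494, -0.6622)
  (0,1): δ = 133.12°  ·
  (0,2): δ = 104.60°  ·
  (0,3): δ = 68.42°  ·
  (0,4): δ = 22.19°  ✓
  (0,5): δ = 70.42°  ·
  (0,6): δ = 110.32°  ·
  (1,2): δ = 151.48°  ·
  (1,3): δ = 115.30°  ·
  (1,4): δ = 24.69°  ✓
  (1,5): δ = 23.54°  ✓
  (1,6): δ = 63.44°  ·
  (2,3): δ = 143.82°  ·
  (2,4): δ = 53.20°  ·
  (2,5): δ = 4.98°  ✓
  (2,6): δ = 34.93°  ✓
  (3,4): δ = 89.38°  ·
  (3,5): δ = 41.16°  ✓
  (3,6): δ = 1.25°  ✓
  (4,5): δ = 131.78°  ·
  (4,6): δ = 91.87°  ·
  (5,6): δ = 140.10°  ·
antipodal pairs: 7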